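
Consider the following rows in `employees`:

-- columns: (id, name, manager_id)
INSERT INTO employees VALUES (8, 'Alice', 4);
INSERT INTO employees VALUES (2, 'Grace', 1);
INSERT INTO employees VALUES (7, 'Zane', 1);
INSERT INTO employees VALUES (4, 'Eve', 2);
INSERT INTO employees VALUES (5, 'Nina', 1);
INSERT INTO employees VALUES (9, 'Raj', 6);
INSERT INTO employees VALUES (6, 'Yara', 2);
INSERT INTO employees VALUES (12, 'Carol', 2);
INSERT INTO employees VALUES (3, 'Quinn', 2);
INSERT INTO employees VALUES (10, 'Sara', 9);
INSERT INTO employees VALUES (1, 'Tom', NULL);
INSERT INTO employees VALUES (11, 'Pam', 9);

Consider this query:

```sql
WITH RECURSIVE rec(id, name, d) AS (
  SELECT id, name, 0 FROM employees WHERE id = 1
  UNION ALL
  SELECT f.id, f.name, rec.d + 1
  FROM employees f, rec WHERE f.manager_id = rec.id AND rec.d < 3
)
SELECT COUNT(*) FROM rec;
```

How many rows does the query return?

10

Base: id=1 (Tom) at d 0.
Iteration 1: rows with manager_id in {1} -> Grace (id 2, d 1), Nina (id 5, d 1), Zane (id 7, d 1).
Iteration 2: rows with manager_id in {2,5,7} -> Quinn (id 3, d 2), Eve (id 4, d 2), Yara (id 6, d 2), Carol (id 12, d 2).
Iteration 3: rows with manager_id in {3,4,6,12} -> Alice (id 8, d 3), Raj (id 9, d 3).
Iteration 4: d < 3 fails for all current rows; recursion stops.
Total rows emitted: 10.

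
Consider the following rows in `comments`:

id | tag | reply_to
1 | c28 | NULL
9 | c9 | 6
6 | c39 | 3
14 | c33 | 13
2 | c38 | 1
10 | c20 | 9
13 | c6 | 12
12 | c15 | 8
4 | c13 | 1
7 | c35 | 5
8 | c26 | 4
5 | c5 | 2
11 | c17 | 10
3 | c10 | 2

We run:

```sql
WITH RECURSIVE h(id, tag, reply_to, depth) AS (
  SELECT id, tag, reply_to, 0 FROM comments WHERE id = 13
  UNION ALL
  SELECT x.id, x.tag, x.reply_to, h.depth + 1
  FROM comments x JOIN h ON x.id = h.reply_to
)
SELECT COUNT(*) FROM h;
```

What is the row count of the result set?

5

Base: id=13 (c6), reply_to=12, depth 0.
Iteration 1: join on id=12 -> c15 (id 12, reply_to=8, depth 1).
Iteration 2: join on id=8 -> c26 (id 8, reply_to=4, depth 2).
Iteration 3: join on id=4 -> c13 (id 4, reply_to=1, depth 3).
Iteration 4: join on id=1 -> c28 (id 1, reply_to=NULL, depth 4).
Iteration 5: reply_to is NULL; no match; recursion stops.
Total rows emitted: 5.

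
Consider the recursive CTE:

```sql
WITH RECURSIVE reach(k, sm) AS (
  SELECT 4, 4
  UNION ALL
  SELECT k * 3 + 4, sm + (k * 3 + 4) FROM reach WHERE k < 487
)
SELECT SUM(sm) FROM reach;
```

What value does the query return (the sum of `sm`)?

3216

Base: k=4, sm=4.
Iteration 1: 4 < 487 holds -> k = 4 * 3 + 4 = 16, sm = 4 + 16 = 20.
Iteration 2: 16 < 487 holds -> k = 16 * 3 + 4 = 52, sm = 20 + 52 = 72.
Iteration 3: 52 < 487 holds -> k = 52 * 3 + 4 = 160, sm = 72 + 160 = 232.
Iteration 4: 160 < 487 holds -> k = 160 * 3 + 4 = 484, sm = 232 + 484 = 716.
Iteration 5: 484 < 487 holds -> k = 484 * 3 + 4 = 1456, sm = 716 + 1456 = 2172.
Iteration 6: 1456 < 487 fails; recursion stops.
SUM(sm) = 4 + 20 + 72 + 232 + 716 + 2172 = 3216.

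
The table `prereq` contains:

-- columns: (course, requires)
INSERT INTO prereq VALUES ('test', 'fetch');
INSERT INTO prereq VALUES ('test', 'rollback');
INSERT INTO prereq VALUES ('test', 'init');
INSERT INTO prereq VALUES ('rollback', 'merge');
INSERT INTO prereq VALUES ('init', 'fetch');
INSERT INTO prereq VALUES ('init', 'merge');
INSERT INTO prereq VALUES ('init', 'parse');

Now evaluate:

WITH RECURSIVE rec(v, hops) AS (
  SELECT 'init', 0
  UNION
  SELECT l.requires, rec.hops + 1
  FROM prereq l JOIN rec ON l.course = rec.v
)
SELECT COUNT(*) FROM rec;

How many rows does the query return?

Base: (init, hops=0).
Iteration 1: edges from {init} -> (fetch, hops=1), (merge, hops=1), (parse, hops=1).
Iteration 2: no outgoing edges from {fetch,merge,parse}; recursion stops.
Total rows emitted: 4.

4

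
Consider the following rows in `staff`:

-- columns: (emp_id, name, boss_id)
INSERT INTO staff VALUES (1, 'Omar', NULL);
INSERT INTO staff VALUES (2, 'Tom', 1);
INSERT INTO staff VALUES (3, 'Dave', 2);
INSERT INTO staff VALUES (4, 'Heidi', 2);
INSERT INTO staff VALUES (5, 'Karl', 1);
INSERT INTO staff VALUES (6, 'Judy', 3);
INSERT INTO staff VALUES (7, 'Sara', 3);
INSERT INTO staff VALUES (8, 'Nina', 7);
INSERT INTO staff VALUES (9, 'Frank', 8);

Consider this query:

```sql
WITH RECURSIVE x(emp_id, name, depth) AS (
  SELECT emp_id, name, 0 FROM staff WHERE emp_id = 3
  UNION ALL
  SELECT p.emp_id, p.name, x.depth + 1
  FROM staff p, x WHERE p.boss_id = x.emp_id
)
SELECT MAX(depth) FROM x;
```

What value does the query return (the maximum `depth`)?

3

Base: emp_id=3 (Dave) at depth 0.
Iteration 1: rows with boss_id in {3} -> Judy (id 6, depth 1), Sara (id 7, depth 1).
Iteration 2: rows with boss_id in {6,7} -> Nina (id 8, depth 2).
Iteration 3: rows with boss_id in {8} -> Frank (id 9, depth 3).
Iteration 4: no rows with boss_id in {9}; recursion stops.
depth values: 0, 1, 1, 2, 3; the maximum is 3.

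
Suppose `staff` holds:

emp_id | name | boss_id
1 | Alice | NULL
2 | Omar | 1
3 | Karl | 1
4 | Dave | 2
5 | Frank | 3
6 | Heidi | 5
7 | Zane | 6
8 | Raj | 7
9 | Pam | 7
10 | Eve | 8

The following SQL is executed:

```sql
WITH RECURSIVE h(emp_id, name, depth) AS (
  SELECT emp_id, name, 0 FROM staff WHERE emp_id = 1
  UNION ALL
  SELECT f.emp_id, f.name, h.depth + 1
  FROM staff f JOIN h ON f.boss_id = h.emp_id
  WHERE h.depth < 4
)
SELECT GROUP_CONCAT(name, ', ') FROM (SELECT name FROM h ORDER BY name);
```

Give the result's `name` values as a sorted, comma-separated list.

Alice, Dave, Frank, Heidi, Karl, Omar, Zane

Base: emp_id=1 (Alice) at depth 0.
Iteration 1: rows with boss_id in {1} -> Omar (id 2, depth 1), Karl (id 3, depth 1).
Iteration 2: rows with boss_id in {2,3} -> Dave (id 4, depth 2), Frank (id 5, depth 2).
Iteration 3: rows with boss_id in {4,5} -> Heidi (id 6, depth 3).
Iteration 4: rows with boss_id in {6} -> Zane (id 7, depth 4).
Iteration 5: depth < 4 fails for all current rows; recursion stops.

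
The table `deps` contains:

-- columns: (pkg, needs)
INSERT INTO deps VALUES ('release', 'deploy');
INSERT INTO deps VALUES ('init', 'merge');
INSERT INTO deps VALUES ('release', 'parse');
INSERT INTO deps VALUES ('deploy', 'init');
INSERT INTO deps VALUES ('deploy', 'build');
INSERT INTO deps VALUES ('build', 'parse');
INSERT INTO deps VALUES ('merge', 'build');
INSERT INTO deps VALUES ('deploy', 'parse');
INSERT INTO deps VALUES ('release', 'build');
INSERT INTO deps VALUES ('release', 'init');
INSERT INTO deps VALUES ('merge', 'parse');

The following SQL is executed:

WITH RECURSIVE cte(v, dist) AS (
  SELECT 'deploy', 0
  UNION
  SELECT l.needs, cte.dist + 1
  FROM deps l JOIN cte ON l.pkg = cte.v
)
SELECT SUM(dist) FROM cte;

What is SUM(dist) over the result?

Base: (deploy, dist=0).
Iteration 1: edges from {deploy} -> (build, dist=1), (init, dist=1), (parse, dist=1).
Iteration 2: edges from {build,init,parse} -> (merge, dist=2), (parse, dist=2).
Iteration 3: edges from {merge,parse} -> (build, dist=3), (parse, dist=3).
Iteration 4: edges from {build,parse} -> (parse, dist=4).
Iteration 5: no outgoing edges from {parse}; recursion stops.
SUM(dist) = 0 + 1 + 1 + 1 + 2 + 2 + 3 + 3 + 4 = 17.

17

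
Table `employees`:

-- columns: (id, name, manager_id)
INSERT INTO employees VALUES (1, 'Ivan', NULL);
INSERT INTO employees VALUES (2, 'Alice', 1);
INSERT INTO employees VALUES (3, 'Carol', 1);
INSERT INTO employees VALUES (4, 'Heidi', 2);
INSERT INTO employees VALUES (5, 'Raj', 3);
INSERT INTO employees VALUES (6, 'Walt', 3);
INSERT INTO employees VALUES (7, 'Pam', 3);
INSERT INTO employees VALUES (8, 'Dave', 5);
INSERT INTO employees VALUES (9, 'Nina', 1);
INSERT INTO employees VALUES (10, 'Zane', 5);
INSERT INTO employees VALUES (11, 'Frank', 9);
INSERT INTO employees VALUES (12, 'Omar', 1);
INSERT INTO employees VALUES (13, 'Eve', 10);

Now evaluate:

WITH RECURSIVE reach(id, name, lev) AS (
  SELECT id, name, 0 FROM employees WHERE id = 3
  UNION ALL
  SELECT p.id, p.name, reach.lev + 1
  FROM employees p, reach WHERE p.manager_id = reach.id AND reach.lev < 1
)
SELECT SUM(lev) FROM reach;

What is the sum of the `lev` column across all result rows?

Base: id=3 (Carol) at lev 0.
Iteration 1: rows with manager_id in {3} -> Raj (id 5, lev 1), Walt (id 6, lev 1), Pam (id 7, lev 1).
Iteration 2: lev < 1 fails for all current rows; recursion stops.
SUM(lev) = 0 + 1 + 1 + 1 = 3.

3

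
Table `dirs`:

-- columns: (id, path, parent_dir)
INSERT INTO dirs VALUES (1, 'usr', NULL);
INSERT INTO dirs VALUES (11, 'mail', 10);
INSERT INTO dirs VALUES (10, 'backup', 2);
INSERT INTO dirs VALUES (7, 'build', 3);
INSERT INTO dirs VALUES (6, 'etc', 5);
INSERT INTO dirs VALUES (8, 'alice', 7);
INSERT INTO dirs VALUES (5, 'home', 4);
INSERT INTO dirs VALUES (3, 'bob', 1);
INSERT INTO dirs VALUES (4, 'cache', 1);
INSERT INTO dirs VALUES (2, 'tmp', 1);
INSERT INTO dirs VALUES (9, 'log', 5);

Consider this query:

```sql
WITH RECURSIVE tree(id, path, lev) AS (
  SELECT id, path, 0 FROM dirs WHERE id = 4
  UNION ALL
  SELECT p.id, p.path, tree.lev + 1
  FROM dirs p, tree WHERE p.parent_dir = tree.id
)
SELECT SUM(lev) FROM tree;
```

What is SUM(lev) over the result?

Base: id=4 (cache) at lev 0.
Iteration 1: rows with parent_dir in {4} -> home (id 5, lev 1).
Iteration 2: rows with parent_dir in {5} -> etc (id 6, lev 2), log (id 9, lev 2).
Iteration 3: no rows with parent_dir in {6,9}; recursion stops.
SUM(lev) = 0 + 1 + 2 + 2 = 5.

5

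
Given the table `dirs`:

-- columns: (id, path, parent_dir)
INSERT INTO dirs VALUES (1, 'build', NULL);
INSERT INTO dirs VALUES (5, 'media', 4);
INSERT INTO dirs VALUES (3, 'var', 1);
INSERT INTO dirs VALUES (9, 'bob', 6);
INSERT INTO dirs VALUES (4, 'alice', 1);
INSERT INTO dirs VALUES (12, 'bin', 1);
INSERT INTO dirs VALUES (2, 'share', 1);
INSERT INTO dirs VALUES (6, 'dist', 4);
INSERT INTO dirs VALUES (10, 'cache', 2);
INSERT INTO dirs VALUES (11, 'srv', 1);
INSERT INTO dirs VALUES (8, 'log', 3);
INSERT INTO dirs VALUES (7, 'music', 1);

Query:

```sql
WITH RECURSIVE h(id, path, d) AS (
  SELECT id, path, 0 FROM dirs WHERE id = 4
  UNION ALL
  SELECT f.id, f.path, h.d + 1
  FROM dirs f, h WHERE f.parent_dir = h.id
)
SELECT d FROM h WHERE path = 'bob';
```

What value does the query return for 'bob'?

Base: id=4 (alice) at d 0.
Iteration 1: rows with parent_dir in {4} -> media (id 5, d 1), dist (id 6, d 1).
Iteration 2: rows with parent_dir in {5,6} -> bob (id 9, d 2).
Iteration 3: no rows with parent_dir in {9}; recursion stops.

2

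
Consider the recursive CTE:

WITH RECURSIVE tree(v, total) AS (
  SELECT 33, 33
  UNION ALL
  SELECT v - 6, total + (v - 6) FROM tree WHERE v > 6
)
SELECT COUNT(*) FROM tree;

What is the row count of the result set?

Base: v=33, total=33.
Iteration 1: 33 > 6 holds -> v = 33 - 6 = 27, total = 33 + 27 = 60.
Iteration 2: 27 > 6 holds -> v = 27 - 6 = 21, total = 60 + 21 = 81.
Iteration 3: 21 > 6 holds -> v = 21 - 6 = 15, total = 81 + 15 = 96.
Iteration 4: 15 > 6 holds -> v = 15 - 6 = 9, total = 96 + 9 = 105.
Iteration 5: 9 > 6 holds -> v = 9 - 6 = 3, total = 105 + 3 = 108.
Iteration 6: 3 > 6 fails; recursion stops.
Total rows emitted: 6.

6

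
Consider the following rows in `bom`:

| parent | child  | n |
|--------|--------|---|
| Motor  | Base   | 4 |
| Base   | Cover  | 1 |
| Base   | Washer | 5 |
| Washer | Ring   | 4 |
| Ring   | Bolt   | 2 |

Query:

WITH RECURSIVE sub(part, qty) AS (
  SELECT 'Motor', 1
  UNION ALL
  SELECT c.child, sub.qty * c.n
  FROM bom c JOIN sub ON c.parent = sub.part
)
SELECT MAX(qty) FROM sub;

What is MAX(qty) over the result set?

160

Base: (Motor, qty=1).
Iteration 1: components of {Motor} -> Base = 1*4 = 4.
Iteration 2: components of {Base} -> Cover = 4*1 = 4, Washer = 4*5 = 20.
Iteration 3: components of {Cover,Washer} -> Ring = 20*4 = 80.
Iteration 4: components of {Ring} -> Bolt = 80*2 = 160.
Iteration 5: no further components; recursion stops.
qty values: 1, 4, 4, 20, 80, 160; the maximum is 160.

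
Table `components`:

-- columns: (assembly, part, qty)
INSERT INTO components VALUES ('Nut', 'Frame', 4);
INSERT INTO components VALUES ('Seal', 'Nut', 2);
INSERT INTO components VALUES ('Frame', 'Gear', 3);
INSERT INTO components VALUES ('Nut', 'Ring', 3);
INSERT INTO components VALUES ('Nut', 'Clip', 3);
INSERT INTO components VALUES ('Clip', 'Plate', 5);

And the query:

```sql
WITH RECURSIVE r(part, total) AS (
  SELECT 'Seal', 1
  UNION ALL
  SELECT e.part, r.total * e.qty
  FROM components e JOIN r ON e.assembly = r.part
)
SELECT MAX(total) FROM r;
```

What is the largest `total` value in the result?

30

Base: (Seal, total=1).
Iteration 1: components of {Seal} -> Nut = 1*2 = 2.
Iteration 2: components of {Nut} -> Clip = 2*3 = 6, Frame = 2*4 = 8, Ring = 2*3 = 6.
Iteration 3: components of {Clip,Frame,Ring} -> Gear = 8*3 = 24, Plate = 6*5 = 30.
Iteration 4: no further components; recursion stops.
total values: 1, 2, 6, 6, 8, 30, 24; the maximum is 30.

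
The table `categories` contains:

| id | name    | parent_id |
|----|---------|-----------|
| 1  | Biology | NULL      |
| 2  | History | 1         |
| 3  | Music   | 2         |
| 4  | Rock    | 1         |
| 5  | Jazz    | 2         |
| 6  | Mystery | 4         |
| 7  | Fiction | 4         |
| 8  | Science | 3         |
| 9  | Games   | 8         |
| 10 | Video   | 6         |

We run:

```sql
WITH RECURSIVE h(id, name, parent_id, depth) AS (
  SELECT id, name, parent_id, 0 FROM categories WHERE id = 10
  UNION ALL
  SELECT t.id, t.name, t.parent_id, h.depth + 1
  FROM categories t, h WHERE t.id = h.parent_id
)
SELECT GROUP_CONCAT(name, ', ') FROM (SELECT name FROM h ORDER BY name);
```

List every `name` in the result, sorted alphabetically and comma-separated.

Biology, Mystery, Rock, Video

Base: id=10 (Video), parent_id=6, depth 0.
Iteration 1: join on id=6 -> Mystery (id 6, parent_id=4, depth 1).
Iteration 2: join on id=4 -> Rock (id 4, parent_id=1, depth 2).
Iteration 3: join on id=1 -> Biology (id 1, parent_id=NULL, depth 3).
Iteration 4: parent_id is NULL; no match; recursion stops.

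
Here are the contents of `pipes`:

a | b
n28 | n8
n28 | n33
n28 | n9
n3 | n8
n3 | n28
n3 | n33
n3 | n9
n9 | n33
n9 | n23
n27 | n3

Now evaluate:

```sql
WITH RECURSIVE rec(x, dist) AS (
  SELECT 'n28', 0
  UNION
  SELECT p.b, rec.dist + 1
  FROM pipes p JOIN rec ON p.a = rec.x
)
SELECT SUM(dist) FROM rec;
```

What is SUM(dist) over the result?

7

Base: (n28, dist=0).
Iteration 1: edges from {n28} -> (n33, dist=1), (n8, dist=1), (n9, dist=1).
Iteration 2: edges from {n33,n8,n9} -> (n23, dist=2), (n33, dist=2).
Iteration 3: no outgoing edges from {n23,n33}; recursion stops.
SUM(dist) = 0 + 1 + 1 + 1 + 2 + 2 = 7.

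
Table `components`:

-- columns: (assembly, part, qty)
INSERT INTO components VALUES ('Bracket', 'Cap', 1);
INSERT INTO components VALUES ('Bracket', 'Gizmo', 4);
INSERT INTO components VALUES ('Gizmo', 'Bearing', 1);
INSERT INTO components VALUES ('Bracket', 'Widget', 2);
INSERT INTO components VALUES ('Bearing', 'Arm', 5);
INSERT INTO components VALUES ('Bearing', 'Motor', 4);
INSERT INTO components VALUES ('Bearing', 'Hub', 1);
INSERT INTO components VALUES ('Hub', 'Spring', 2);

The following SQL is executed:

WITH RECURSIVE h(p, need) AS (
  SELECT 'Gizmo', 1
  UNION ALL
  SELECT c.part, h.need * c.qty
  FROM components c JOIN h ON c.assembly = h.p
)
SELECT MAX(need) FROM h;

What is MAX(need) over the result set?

Base: (Gizmo, need=1).
Iteration 1: components of {Gizmo} -> Bearing = 1*1 = 1.
Iteration 2: components of {Bearing} -> Arm = 1*5 = 5, Hub = 1*1 = 1, Motor = 1*4 = 4.
Iteration 3: components of {Arm,Hub,Motor} -> Spring = 1*2 = 2.
Iteration 4: no further components; recursion stops.
need values: 1, 1, 5, 4, 1, 2; the maximum is 5.

5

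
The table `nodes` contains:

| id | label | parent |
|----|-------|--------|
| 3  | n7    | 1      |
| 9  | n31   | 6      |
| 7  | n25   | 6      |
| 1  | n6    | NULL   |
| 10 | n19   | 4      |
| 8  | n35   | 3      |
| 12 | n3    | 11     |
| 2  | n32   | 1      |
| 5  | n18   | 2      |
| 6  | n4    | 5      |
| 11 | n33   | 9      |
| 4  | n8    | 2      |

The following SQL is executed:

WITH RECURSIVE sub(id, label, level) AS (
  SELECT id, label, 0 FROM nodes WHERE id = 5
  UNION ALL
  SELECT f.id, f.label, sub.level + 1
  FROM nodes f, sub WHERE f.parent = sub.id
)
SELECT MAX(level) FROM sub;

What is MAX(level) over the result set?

Base: id=5 (n18) at level 0.
Iteration 1: rows with parent in {5} -> n4 (id 6, level 1).
Iteration 2: rows with parent in {6} -> n25 (id 7, level 2), n31 (id 9, level 2).
Iteration 3: rows with parent in {7,9} -> n33 (id 11, level 3).
Iteration 4: rows with parent in {11} -> n3 (id 12, level 4).
Iteration 5: no rows with parent in {12}; recursion stops.
level values: 0, 1, 2, 2, 3, 4; the maximum is 4.

4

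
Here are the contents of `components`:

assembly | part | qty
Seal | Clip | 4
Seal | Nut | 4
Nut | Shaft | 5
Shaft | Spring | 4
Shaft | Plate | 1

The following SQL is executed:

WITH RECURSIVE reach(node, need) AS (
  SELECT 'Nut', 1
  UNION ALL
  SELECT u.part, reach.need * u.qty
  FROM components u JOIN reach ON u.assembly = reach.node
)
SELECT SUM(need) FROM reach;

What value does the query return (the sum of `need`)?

Base: (Nut, need=1).
Iteration 1: components of {Nut} -> Shaft = 1*5 = 5.
Iteration 2: components of {Shaft} -> Plate = 5*1 = 5, Spring = 5*4 = 20.
Iteration 3: no further components; recursion stops.
SUM(need) = 1 + 5 + 20 + 5 = 31.

31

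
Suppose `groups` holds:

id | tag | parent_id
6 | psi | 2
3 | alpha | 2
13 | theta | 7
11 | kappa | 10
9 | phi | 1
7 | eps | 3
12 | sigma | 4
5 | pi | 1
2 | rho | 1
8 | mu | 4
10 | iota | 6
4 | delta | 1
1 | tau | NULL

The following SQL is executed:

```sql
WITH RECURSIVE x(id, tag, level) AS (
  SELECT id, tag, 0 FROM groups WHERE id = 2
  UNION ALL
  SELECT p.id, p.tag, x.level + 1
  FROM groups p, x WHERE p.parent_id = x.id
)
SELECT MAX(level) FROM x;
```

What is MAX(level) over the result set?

Base: id=2 (rho) at level 0.
Iteration 1: rows with parent_id in {2} -> alpha (id 3, level 1), psi (id 6, level 1).
Iteration 2: rows with parent_id in {3,6} -> eps (id 7, level 2), iota (id 10, level 2).
Iteration 3: rows with parent_id in {7,10} -> kappa (id 11, level 3), theta (id 13, level 3).
Iteration 4: no rows with parent_id in {11,13}; recursion stops.
level values: 0, 1, 1, 2, 2, 3, 3; the maximum is 3.

3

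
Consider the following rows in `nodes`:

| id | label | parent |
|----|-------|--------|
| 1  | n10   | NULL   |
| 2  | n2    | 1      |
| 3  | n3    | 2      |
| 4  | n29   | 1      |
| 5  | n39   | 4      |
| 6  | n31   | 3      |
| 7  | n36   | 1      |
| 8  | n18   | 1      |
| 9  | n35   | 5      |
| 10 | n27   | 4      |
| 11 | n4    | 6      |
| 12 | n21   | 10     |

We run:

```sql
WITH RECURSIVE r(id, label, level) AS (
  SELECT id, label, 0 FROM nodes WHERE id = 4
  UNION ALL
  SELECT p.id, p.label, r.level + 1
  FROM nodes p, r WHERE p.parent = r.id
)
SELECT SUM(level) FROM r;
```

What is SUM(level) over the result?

6

Base: id=4 (n29) at level 0.
Iteration 1: rows with parent in {4} -> n39 (id 5, level 1), n27 (id 10, level 1).
Iteration 2: rows with parent in {5,10} -> n35 (id 9, level 2), n21 (id 12, level 2).
Iteration 3: no rows with parent in {9,12}; recursion stops.
SUM(level) = 0 + 1 + 1 + 2 + 2 = 6.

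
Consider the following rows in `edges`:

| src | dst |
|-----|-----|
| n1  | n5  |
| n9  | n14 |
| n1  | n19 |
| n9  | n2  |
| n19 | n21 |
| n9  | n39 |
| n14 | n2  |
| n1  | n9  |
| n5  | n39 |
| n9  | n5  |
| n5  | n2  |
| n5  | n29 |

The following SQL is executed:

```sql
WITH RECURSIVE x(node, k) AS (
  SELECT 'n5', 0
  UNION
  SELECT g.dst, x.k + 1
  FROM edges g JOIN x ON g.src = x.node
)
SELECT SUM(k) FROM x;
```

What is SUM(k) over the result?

3

Base: (n5, k=0).
Iteration 1: edges from {n5} -> (n2, k=1), (n29, k=1), (n39, k=1).
Iteration 2: no outgoing edges from {n2,n29,n39}; recursion stops.
SUM(k) = 0 + 1 + 1 + 1 = 3.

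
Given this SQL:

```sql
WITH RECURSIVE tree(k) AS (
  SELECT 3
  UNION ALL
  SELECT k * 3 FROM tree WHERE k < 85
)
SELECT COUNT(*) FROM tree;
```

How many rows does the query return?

Base: k=3.
Iteration 1: 3 < 85 holds -> k = 3 * 3 = 9.
Iteration 2: 9 < 85 holds -> k = 9 * 3 = 27.
Iteration 3: 27 < 85 holds -> k = 27 * 3 = 81.
Iteration 4: 81 < 85 holds -> k = 81 * 3 = 243.
Iteration 5: 243 < 85 fails; recursion stops.
Total rows emitted: 5.

5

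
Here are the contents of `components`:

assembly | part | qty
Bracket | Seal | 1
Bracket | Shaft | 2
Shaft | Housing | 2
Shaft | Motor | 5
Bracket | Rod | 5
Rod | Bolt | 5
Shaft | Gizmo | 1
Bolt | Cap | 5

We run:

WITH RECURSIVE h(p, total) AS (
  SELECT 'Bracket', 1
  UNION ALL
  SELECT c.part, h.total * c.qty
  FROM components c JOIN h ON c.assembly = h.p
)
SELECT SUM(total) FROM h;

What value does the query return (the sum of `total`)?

175

Base: (Bracket, total=1).
Iteration 1: components of {Bracket} -> Rod = 1*5 = 5, Seal = 1*1 = 1, Shaft = 1*2 = 2.
Iteration 2: components of {Rod,Seal,Shaft} -> Bolt = 5*5 = 25, Gizmo = 2*1 = 2, Housing = 2*2 = 4, Motor = 2*5 = 10.
Iteration 3: components of {Bolt,Gizmo,Housing,Motor} -> Cap = 25*5 = 125.
Iteration 4: no further components; recursion stops.
SUM(total) = 1 + 1 + 2 + 5 + 4 + 10 + 2 + 25 + 125 = 175.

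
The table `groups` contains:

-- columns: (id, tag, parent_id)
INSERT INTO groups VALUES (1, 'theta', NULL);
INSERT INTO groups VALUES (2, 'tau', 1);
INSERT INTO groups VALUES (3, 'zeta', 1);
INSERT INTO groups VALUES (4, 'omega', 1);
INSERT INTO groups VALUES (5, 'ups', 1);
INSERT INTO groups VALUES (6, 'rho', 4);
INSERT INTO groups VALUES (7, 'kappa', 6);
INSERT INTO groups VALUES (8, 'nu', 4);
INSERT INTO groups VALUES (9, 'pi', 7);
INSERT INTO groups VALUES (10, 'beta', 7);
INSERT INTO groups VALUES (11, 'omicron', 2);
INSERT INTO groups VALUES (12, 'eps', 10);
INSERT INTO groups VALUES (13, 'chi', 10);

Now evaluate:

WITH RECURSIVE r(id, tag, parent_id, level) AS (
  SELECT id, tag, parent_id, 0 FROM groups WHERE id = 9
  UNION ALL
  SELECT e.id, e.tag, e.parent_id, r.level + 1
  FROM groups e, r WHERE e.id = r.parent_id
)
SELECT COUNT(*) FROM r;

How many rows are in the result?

Base: id=9 (pi), parent_id=7, level 0.
Iteration 1: join on id=7 -> kappa (id 7, parent_id=6, level 1).
Iteration 2: join on id=6 -> rho (id 6, parent_id=4, level 2).
Iteration 3: join on id=4 -> omega (id 4, parent_id=1, level 3).
Iteration 4: join on id=1 -> theta (id 1, parent_id=NULL, level 4).
Iteration 5: parent_id is NULL; no match; recursion stops.
Total rows emitted: 5.

5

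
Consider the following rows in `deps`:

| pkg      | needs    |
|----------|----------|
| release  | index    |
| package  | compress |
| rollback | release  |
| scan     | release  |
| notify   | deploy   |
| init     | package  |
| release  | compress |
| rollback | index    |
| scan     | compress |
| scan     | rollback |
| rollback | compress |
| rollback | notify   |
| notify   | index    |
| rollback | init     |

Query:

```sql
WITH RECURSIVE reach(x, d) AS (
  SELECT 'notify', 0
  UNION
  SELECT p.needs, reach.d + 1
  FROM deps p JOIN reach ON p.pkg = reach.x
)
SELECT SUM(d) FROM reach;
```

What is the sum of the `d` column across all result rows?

2

Base: (notify, d=0).
Iteration 1: edges from {notify} -> (deploy, d=1), (index, d=1).
Iteration 2: no outgoing edges from {deploy,index}; recursion stops.
SUM(d) = 0 + 1 + 1 = 2.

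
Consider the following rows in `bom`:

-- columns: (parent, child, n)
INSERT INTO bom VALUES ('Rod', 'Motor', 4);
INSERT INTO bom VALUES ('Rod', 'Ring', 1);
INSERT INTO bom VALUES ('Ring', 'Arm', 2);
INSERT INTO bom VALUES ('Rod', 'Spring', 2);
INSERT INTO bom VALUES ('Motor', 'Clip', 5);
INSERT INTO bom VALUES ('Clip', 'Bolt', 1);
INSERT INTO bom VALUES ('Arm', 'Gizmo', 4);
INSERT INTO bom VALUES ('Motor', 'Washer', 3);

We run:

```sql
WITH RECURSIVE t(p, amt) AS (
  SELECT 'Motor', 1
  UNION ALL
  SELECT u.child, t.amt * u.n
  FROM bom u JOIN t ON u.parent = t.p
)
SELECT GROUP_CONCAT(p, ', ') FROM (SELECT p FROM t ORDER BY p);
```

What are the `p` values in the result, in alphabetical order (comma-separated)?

Bolt, Clip, Motor, Washer

Base: (Motor, amt=1).
Iteration 1: components of {Motor} -> Clip = 1*5 = 5, Washer = 1*3 = 3.
Iteration 2: components of {Clip,Washer} -> Bolt = 5*1 = 5.
Iteration 3: no further components; recursion stops.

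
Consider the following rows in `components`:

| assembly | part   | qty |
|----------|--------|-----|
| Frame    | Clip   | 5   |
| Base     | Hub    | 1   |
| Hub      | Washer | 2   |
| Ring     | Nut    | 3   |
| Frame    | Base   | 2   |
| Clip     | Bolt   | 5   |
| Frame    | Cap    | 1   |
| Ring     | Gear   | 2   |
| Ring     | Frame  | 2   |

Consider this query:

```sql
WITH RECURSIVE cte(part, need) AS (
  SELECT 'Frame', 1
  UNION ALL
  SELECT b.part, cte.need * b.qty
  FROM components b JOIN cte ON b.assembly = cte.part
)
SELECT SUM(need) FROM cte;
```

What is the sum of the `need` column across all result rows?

Base: (Frame, need=1).
Iteration 1: components of {Frame} -> Base = 1*2 = 2, Cap = 1*1 = 1, Clip = 1*5 = 5.
Iteration 2: components of {Base,Cap,Clip} -> Bolt = 5*5 = 25, Hub = 2*1 = 2.
Iteration 3: components of {Bolt,Hub} -> Washer = 2*2 = 4.
Iteration 4: no further components; recursion stops.
SUM(need) = 1 + 1 + 2 + 5 + 2 + 25 + 4 = 40.

40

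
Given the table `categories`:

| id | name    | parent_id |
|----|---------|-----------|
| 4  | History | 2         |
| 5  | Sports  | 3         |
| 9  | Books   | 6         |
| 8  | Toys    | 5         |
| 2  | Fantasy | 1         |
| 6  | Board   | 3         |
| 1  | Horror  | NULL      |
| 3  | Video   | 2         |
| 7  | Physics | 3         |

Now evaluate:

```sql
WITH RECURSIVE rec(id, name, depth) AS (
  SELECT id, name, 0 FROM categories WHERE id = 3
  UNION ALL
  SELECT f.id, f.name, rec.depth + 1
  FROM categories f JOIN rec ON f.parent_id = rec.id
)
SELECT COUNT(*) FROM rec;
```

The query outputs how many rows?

6

Base: id=3 (Video) at depth 0.
Iteration 1: rows with parent_id in {3} -> Sports (id 5, depth 1), Board (id 6, depth 1), Physics (id 7, depth 1).
Iteration 2: rows with parent_id in {5,6,7} -> Toys (id 8, depth 2), Books (id 9, depth 2).
Iteration 3: no rows with parent_id in {8,9}; recursion stops.
Total rows emitted: 6.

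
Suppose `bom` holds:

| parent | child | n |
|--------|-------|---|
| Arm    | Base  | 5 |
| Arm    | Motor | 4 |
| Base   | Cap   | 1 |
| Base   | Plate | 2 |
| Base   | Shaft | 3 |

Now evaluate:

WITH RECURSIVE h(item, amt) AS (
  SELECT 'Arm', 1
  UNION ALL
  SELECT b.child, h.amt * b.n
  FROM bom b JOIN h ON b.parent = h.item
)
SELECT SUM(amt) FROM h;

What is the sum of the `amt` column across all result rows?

40

Base: (Arm, amt=1).
Iteration 1: components of {Arm} -> Base = 1*5 = 5, Motor = 1*4 = 4.
Iteration 2: components of {Base,Motor} -> Cap = 5*1 = 5, Plate = 5*2 = 10, Shaft = 5*3 = 15.
Iteration 3: no further components; recursion stops.
SUM(amt) = 1 + 5 + 4 + 5 + 10 + 15 = 40.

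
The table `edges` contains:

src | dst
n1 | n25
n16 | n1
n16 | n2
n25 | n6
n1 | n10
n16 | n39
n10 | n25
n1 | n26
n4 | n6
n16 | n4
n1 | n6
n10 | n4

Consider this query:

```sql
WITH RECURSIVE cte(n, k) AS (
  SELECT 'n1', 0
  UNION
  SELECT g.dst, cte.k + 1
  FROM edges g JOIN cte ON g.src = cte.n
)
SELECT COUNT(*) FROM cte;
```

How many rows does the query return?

9

Base: (n1, k=0).
Iteration 1: edges from {n1} -> (n10, k=1), (n25, k=1), (n26, k=1), (n6, k=1).
Iteration 2: edges from {n10,n25,n26,n6} -> (n25, k=2), (n4, k=2), (n6, k=2).
Iteration 3: edges from {n25,n4,n6} -> (n6, k=3). [UNION drops 1 duplicate row(s)]
Iteration 4: no outgoing edges from {n6}; recursion stops.
Total rows emitted: 9.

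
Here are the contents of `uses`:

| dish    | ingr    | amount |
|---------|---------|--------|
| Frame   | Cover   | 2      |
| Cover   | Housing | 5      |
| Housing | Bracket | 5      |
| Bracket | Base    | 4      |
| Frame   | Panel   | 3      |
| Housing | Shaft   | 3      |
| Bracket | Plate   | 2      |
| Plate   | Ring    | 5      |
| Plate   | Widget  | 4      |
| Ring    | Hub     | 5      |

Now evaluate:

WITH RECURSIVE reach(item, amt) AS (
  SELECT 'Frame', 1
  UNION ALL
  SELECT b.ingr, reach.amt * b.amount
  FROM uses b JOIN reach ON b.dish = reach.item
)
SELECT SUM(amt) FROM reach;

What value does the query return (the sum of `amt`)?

Base: (Frame, amt=1).
Iteration 1: components of {Frame} -> Cover = 1*2 = 2, Panel = 1*3 = 3.
Iteration 2: components of {Cover,Panel} -> Housing = 2*5 = 10.
Iteration 3: components of {Housing} -> Bracket = 10*5 = 50, Shaft = 10*3 = 30.
Iteration 4: components of {Bracket,Shaft} -> Base = 50*4 = 200, Plate = 50*2 = 100.
Iteration 5: components of {Base,Plate} -> Ring = 100*5 = 500, Widget = 100*4 = 400.
Iteration 6: components of {Ring,Widget} -> Hub = 500*5 = 2500.
Iteration 7: no further components; recursion stops.
SUM(amt) = 1 + 2 + 3 + 10 + 50 + 30 + 200 + 100 + 500 + 400 + 2500 = 3796.

3796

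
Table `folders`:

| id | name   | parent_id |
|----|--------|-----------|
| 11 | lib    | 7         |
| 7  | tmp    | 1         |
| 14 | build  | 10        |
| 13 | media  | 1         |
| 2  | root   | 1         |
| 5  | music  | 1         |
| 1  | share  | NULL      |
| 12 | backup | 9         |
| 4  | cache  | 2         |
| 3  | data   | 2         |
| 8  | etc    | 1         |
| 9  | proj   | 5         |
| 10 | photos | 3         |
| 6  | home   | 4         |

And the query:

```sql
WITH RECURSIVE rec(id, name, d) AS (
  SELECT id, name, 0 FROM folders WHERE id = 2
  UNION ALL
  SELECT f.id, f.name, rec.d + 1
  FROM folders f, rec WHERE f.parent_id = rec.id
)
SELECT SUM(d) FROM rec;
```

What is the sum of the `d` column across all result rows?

9

Base: id=2 (root) at d 0.
Iteration 1: rows with parent_id in {2} -> data (id 3, d 1), cache (id 4, d 1).
Iteration 2: rows with parent_id in {3,4} -> home (id 6, d 2), photos (id 10, d 2).
Iteration 3: rows with parent_id in {6,10} -> build (id 14, d 3).
Iteration 4: no rows with parent_id in {14}; recursion stops.
SUM(d) = 0 + 1 + 1 + 2 + 2 + 3 = 9.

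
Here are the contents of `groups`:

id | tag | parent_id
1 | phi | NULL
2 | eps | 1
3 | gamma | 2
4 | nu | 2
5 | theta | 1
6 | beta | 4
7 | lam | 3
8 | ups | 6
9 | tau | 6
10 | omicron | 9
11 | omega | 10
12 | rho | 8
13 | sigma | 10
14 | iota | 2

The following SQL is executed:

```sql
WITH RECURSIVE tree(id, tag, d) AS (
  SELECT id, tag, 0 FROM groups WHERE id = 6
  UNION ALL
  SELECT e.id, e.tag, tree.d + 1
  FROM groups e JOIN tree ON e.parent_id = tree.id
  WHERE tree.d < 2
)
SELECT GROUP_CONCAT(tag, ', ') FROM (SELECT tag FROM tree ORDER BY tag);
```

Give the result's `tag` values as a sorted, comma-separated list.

Base: id=6 (beta) at d 0.
Iteration 1: rows with parent_id in {6} -> ups (id 8, d 1), tau (id 9, d 1).
Iteration 2: rows with parent_id in {8,9} -> omicron (id 10, d 2), rho (id 12, d 2).
Iteration 3: d < 2 fails for all current rows; recursion stops.

beta, omicron, rho, tau, ups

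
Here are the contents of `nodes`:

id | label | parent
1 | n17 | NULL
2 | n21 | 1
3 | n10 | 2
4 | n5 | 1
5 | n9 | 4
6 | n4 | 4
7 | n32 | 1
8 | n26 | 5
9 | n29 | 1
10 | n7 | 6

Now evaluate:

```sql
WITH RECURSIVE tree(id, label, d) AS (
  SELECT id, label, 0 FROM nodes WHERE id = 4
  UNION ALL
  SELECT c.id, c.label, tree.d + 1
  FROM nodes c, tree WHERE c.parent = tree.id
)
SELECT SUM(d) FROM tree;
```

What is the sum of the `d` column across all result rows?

Base: id=4 (n5) at d 0.
Iteration 1: rows with parent in {4} -> n9 (id 5, d 1), n4 (id 6, d 1).
Iteration 2: rows with parent in {5,6} -> n26 (id 8, d 2), n7 (id 10, d 2).
Iteration 3: no rows with parent in {8,10}; recursion stops.
SUM(d) = 0 + 1 + 1 + 2 + 2 = 6.

6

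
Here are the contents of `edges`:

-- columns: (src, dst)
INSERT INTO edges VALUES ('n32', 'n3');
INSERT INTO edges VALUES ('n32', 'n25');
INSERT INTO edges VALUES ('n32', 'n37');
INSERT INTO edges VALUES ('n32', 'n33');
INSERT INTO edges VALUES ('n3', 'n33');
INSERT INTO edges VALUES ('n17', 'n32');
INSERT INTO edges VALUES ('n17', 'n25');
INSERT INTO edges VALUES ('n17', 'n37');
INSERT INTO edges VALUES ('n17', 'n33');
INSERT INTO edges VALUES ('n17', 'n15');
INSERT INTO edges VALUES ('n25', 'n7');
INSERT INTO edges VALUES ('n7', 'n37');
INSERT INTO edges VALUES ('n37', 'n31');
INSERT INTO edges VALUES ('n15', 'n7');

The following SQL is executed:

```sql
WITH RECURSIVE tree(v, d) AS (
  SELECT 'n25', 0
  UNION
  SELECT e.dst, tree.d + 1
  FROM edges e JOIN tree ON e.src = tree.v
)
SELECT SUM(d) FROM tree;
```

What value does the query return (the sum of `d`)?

6

Base: (n25, d=0).
Iteration 1: edges from {n25} -> (n7, d=1).
Iteration 2: edges from {n7} -> (n37, d=2).
Iteration 3: edges from {n37} -> (n31, d=3).
Iteration 4: no outgoing edges from {n31}; recursion stops.
SUM(d) = 0 + 1 + 2 + 3 = 6.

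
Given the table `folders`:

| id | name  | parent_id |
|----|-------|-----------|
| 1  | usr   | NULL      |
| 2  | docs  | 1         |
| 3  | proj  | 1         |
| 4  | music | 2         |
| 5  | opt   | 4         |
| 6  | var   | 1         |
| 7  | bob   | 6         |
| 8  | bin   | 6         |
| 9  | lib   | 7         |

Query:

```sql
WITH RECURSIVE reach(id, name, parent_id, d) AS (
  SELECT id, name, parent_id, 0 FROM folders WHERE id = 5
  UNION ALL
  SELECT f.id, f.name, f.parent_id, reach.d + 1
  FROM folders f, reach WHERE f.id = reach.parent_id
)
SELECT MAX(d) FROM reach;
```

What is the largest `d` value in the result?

3

Base: id=5 (opt), parent_id=4, d 0.
Iteration 1: join on id=4 -> music (id 4, parent_id=2, d 1).
Iteration 2: join on id=2 -> docs (id 2, parent_id=1, d 2).
Iteration 3: join on id=1 -> usr (id 1, parent_id=NULL, d 3).
Iteration 4: parent_id is NULL; no match; recursion stops.
d values: 0, 1, 2, 3; the maximum is 3.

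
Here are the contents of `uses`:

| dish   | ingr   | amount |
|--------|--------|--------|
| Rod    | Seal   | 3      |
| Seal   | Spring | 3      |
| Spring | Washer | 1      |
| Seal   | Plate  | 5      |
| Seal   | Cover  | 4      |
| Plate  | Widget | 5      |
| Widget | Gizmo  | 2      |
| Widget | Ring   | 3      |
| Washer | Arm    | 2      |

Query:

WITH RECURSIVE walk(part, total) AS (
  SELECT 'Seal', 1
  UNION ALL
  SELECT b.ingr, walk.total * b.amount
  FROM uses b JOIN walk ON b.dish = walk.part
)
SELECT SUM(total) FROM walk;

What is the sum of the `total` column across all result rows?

Base: (Seal, total=1).
Iteration 1: components of {Seal} -> Cover = 1*4 = 4, Plate = 1*5 = 5, Spring = 1*3 = 3.
Iteration 2: components of {Cover,Plate,Spring} -> Washer = 3*1 = 3, Widget = 5*5 = 25.
Iteration 3: components of {Washer,Widget} -> Arm = 3*2 = 6, Gizmo = 25*2 = 50, Ring = 25*3 = 75.
Iteration 4: no further components; recursion stops.
SUM(total) = 1 + 3 + 5 + 4 + 3 + 25 + 6 + 50 + 75 = 172.

172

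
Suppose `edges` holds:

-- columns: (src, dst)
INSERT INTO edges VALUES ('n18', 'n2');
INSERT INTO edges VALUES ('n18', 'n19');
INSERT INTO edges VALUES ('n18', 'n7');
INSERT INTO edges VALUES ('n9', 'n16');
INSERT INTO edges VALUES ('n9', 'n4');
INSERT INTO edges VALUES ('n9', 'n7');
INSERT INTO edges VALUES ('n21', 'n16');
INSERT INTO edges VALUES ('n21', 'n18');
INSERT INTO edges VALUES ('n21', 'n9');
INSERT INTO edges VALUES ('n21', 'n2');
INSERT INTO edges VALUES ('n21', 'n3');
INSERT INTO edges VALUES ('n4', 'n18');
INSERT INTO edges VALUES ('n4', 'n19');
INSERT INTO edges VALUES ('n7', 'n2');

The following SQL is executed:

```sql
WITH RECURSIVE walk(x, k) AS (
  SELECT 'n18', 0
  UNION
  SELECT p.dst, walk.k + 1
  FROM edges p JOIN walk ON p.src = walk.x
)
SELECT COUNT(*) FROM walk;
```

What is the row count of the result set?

5

Base: (n18, k=0).
Iteration 1: edges from {n18} -> (n19, k=1), (n2, k=1), (n7, k=1).
Iteration 2: edges from {n19,n2,n7} -> (n2, k=2).
Iteration 3: no outgoing edges from {n2}; recursion stops.
Total rows emitted: 5.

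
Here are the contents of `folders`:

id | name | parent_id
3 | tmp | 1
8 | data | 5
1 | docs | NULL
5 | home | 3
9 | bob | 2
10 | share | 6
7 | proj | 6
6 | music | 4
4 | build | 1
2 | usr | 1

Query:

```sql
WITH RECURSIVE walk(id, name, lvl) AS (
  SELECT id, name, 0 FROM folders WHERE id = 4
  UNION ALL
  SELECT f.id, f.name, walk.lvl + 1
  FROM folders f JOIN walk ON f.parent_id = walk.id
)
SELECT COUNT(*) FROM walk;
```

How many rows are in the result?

4

Base: id=4 (build) at lvl 0.
Iteration 1: rows with parent_id in {4} -> music (id 6, lvl 1).
Iteration 2: rows with parent_id in {6} -> proj (id 7, lvl 2), share (id 10, lvl 2).
Iteration 3: no rows with parent_id in {7,10}; recursion stops.
Total rows emitted: 4.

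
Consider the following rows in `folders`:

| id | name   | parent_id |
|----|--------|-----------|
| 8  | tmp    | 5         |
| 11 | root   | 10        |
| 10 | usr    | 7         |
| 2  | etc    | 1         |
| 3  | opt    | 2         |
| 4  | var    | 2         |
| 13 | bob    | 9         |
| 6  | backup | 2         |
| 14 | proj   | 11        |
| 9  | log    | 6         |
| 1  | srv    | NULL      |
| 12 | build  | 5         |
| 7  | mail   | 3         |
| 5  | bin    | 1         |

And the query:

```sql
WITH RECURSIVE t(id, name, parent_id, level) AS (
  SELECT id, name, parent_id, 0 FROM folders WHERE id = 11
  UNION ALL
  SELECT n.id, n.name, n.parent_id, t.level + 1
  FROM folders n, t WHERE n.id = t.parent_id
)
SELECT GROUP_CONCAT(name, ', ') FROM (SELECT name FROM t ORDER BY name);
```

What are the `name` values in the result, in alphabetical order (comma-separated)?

etc, mail, opt, root, srv, usr

Base: id=11 (root), parent_id=10, level 0.
Iteration 1: join on id=10 -> usr (id 10, parent_id=7, level 1).
Iteration 2: join on id=7 -> mail (id 7, parent_id=3, level 2).
Iteration 3: join on id=3 -> opt (id 3, parent_id=2, level 3).
Iteration 4: join on id=2 -> etc (id 2, parent_id=1, level 4).
Iteration 5: join on id=1 -> srv (id 1, parent_id=NULL, level 5).
Iteration 6: parent_id is NULL; no match; recursion stops.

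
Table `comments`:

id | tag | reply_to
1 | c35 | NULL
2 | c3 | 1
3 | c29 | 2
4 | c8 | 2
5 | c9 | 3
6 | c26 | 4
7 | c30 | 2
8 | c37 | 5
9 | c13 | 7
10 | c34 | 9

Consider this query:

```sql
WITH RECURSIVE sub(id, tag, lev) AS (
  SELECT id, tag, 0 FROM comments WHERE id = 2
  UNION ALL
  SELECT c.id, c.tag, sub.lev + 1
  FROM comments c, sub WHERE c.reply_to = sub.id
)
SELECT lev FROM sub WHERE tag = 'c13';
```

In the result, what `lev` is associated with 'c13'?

Base: id=2 (c3) at lev 0.
Iteration 1: rows with reply_to in {2} -> c29 (id 3, lev 1), c8 (id 4, lev 1), c30 (id 7, lev 1).
Iteration 2: rows with reply_to in {3,4,7} -> c9 (id 5, lev 2), c26 (id 6, lev 2), c13 (id 9, lev 2).
Iteration 3: rows with reply_to in {5,6,9} -> c37 (id 8, lev 3), c34 (id 10, lev 3).
Iteration 4: no rows with reply_to in {8,10}; recursion stops.

2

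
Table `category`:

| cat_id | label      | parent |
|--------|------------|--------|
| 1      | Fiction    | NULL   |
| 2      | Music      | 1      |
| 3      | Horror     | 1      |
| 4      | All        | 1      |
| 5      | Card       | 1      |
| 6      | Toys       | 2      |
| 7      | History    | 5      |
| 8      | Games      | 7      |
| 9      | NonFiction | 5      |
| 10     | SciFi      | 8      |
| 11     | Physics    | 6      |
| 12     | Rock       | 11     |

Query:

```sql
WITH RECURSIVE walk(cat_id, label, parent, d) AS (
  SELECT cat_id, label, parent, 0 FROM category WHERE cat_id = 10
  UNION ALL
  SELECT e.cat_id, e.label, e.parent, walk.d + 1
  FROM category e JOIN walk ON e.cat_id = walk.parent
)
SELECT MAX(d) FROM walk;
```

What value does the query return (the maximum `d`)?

4

Base: cat_id=10 (SciFi), parent=8, d 0.
Iteration 1: join on cat_id=8 -> Games (id 8, parent=7, d 1).
Iteration 2: join on cat_id=7 -> History (id 7, parent=5, d 2).
Iteration 3: join on cat_id=5 -> Card (id 5, parent=1, d 3).
Iteration 4: join on cat_id=1 -> Fiction (id 1, parent=NULL, d 4).
Iteration 5: parent is NULL; no match; recursion stops.
d values: 0, 1, 2, 3, 4; the maximum is 4.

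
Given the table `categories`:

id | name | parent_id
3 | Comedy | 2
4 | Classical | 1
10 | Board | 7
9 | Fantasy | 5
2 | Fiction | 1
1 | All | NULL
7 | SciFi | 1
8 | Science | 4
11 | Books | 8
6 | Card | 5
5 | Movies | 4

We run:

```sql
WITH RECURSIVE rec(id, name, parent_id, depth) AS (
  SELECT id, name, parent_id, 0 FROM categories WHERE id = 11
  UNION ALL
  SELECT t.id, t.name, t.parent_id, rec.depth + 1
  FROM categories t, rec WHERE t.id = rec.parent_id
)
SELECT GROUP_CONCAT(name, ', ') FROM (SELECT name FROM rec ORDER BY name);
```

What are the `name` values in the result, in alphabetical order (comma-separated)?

Base: id=11 (Books), parent_id=8, depth 0.
Iteration 1: join on id=8 -> Science (id 8, parent_id=4, depth 1).
Iteration 2: join on id=4 -> Classical (id 4, parent_id=1, depth 2).
Iteration 3: join on id=1 -> All (id 1, parent_id=NULL, depth 3).
Iteration 4: parent_id is NULL; no match; recursion stops.

All, Books, Classical, Science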